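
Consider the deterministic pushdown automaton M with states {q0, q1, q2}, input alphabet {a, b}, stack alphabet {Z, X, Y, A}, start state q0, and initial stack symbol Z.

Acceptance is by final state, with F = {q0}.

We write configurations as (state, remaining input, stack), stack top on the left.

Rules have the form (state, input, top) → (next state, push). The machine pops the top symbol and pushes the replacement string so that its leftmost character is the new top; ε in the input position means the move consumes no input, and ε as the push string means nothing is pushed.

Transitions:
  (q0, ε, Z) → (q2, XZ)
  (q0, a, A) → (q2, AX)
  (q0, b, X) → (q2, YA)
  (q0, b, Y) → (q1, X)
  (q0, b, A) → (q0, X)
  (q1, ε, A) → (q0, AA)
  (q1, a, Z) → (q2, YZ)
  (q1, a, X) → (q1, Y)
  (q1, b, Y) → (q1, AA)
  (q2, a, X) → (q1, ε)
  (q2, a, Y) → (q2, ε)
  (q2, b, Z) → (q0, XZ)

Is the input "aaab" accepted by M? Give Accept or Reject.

(q0, aaab, Z)
  ε-move, top Z: go to q2, push XZ → (q2, aaab, XZ)
  read a, top X: go to q1, push ε → (q1, aab, Z)
  read a, top Z: go to q2, push YZ → (q2, ab, YZ)
  read a, top Y: go to q2, push ε → (q2, b, Z)
  read b, top Z: go to q0, push XZ → (q0, ε, XZ)
All input consumed; state q0 ∈ F.

Accept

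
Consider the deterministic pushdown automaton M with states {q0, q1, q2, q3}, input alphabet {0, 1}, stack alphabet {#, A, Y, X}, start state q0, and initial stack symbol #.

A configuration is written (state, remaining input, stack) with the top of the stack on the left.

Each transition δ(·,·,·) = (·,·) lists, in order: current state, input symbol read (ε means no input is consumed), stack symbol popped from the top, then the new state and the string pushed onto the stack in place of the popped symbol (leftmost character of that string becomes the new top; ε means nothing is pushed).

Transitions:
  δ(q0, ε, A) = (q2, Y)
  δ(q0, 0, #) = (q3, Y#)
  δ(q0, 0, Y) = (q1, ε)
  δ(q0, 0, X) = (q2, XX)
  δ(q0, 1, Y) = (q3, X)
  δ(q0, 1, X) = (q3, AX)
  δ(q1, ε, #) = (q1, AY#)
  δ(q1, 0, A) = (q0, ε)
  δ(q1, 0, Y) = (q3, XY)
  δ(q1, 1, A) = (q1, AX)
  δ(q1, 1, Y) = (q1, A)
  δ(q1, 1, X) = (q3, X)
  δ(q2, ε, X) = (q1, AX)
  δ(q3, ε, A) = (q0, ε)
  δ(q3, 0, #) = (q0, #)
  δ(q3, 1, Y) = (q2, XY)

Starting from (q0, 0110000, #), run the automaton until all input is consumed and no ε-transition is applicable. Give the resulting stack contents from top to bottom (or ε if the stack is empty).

AXXXXY#

(q0, 0110000, #)
  read 0, top #: go to q3, push Y# → (q3, 110000, Y#)
  read 1, top Y: go to q2, push XY → (q2, 10000, XY#)
  ε-move, top X: go to q1, push AX → (q1, 10000, AXY#)
  read 1, top A: go to q1, push AX → (q1, 0000, AXXY#)
  read 0, top A: go to q0, push ε → (q0, 000, XXY#)
  read 0, top X: go to q2, push XX → (q2, 00, XXXY#)
  ε-move, top X: go to q1, push AX → (q1, 00, AXXXY#)
  read 0, top A: go to q0, push ε → (q0, 0, XXXY#)
  read 0, top X: go to q2, push XX → (q2, ε, XXXXY#)
  ε-move, top X: go to q1, push AX → (q1, ε, AXXXXY#)
All input consumed in state q1 with stack AXXXXY#.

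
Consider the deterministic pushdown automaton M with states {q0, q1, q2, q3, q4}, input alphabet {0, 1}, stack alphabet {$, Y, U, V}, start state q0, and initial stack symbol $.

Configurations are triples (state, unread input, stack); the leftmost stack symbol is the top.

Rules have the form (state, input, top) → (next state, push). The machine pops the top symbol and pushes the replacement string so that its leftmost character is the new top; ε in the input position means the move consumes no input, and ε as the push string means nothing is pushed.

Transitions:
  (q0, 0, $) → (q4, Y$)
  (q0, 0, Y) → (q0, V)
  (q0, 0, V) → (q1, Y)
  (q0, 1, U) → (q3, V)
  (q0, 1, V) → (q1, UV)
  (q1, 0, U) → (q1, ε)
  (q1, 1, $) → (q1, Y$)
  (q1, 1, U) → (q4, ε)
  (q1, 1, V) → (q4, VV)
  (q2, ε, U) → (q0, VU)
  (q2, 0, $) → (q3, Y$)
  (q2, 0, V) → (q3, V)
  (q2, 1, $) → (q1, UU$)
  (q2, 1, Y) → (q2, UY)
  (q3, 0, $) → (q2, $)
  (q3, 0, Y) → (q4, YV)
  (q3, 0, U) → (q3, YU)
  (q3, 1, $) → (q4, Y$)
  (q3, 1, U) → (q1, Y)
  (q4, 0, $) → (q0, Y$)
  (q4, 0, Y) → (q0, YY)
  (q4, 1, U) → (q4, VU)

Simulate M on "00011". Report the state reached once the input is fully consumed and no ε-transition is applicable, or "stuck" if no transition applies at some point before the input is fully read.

q4

(q0, 00011, $)
  read 0, top $: go to q4, push Y$ → (q4, 0011, Y$)
  read 0, top Y: go to q0, push YY → (q0, 011, YY$)
  read 0, top Y: go to q0, push V → (q0, 11, VY$)
  read 1, top V: go to q1, push UV → (q1, 1, UVY$)
  read 1, top U: go to q4, push ε → (q4, ε, VY$)
All input consumed; M is in state q4.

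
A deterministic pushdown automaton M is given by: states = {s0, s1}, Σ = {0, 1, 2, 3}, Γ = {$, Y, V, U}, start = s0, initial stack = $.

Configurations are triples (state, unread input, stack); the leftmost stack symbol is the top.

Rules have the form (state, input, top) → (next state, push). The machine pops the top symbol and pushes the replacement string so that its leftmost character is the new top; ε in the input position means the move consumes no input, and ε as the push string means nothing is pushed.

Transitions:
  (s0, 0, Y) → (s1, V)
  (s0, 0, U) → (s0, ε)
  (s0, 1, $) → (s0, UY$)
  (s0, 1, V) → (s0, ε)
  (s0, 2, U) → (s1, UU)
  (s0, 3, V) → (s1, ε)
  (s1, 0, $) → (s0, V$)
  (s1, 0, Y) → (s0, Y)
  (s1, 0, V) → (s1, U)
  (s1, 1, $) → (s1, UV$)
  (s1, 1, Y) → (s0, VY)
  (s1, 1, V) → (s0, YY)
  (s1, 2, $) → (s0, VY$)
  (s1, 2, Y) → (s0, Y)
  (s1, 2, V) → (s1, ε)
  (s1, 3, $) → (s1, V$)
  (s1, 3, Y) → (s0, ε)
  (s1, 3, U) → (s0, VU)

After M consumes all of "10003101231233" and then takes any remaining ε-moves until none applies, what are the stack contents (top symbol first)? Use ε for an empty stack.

UUUY$

(s0, 10003101231233, $)
  read 1, top $: go to s0, push UY$ → (s0, 0003101231233, UY$)
  read 0, top U: go to s0, push ε → (s0, 003101231233, Y$)
  read 0, top Y: go to s1, push V → (s1, 03101231233, V$)
  read 0, top V: go to s1, push U → (s1, 3101231233, U$)
  read 3, top U: go to s0, push VU → (s0, 101231233, VU$)
  read 1, top V: go to s0, push ε → (s0, 01231233, U$)
  read 0, top U: go to s0, push ε → (s0, 1231233, $)
  read 1, top $: go to s0, push UY$ → (s0, 231233, UY$)
  read 2, top U: go to s1, push UU → (s1, 31233, UUY$)
  read 3, top U: go to s0, push VU → (s0, 1233, VUUY$)
  read 1, top V: go to s0, push ε → (s0, 233, UUY$)
  read 2, top U: go to s1, push UU → (s1, 33, UUUY$)
  read 3, top U: go to s0, push VU → (s0, 3, VUUUY$)
  read 3, top V: go to s1, push ε → (s1, ε, UUUY$)
All input consumed in state s1 with stack UUUY$.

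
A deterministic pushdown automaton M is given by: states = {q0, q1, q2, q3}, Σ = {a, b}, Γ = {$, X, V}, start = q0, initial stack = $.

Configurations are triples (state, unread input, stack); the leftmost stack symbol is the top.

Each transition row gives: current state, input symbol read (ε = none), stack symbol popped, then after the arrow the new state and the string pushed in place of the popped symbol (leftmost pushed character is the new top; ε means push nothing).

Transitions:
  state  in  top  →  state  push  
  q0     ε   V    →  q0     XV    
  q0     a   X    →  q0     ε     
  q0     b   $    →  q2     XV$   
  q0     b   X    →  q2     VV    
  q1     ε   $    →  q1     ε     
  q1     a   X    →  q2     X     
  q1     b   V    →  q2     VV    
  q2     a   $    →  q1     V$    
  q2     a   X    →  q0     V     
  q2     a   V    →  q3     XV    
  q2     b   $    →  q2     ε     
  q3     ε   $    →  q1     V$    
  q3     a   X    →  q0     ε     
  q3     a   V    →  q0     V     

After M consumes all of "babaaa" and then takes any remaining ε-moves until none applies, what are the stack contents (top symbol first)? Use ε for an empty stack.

XVVVV$

(q0, babaaa, $) ⊢ (q2, abaaa, XV$) ⊢ (q0, baaa, VV$) ⊢ (q0, baaa, XVV$) ⊢ (q2, aaa, VVVV$) ⊢ (q3, aa, XVVVV$) ⊢ (q0, a, VVVV$) ⊢ (q0, a, XVVVV$) ⊢ (q0, ε, VVVV$) ⊢ (q0, ε, XVVVV$)
All input consumed in state q0 with stack XVVVV$.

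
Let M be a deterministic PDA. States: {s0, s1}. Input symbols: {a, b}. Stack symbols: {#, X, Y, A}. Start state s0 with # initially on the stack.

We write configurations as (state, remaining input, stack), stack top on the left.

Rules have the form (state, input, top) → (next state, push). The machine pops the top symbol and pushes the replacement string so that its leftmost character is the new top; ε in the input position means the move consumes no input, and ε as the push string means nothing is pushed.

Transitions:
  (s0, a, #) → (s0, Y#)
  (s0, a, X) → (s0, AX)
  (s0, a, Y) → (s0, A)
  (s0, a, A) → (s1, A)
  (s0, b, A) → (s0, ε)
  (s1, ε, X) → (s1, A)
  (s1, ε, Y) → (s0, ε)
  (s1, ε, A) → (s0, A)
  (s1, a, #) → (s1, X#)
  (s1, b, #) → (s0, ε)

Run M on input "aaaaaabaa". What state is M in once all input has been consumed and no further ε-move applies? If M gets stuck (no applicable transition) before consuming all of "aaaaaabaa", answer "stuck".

(s0, aaaaaabaa, #) ⊢ (s0, aaaaabaa, Y#) ⊢ (s0, aaaabaa, A#) ⊢ (s1, aaabaa, A#) ⊢ (s0, aaabaa, A#) ⊢ (s1, aabaa, A#) ⊢ (s0, aabaa, A#) ⊢ (s1, abaa, A#) ⊢ (s0, abaa, A#) ⊢ (s1, baa, A#) ⊢ (s0, baa, A#) ⊢ (s0, aa, #) ⊢ (s0, a, Y#) ⊢ (s0, ε, A#)
All input consumed; M is in state s0.

s0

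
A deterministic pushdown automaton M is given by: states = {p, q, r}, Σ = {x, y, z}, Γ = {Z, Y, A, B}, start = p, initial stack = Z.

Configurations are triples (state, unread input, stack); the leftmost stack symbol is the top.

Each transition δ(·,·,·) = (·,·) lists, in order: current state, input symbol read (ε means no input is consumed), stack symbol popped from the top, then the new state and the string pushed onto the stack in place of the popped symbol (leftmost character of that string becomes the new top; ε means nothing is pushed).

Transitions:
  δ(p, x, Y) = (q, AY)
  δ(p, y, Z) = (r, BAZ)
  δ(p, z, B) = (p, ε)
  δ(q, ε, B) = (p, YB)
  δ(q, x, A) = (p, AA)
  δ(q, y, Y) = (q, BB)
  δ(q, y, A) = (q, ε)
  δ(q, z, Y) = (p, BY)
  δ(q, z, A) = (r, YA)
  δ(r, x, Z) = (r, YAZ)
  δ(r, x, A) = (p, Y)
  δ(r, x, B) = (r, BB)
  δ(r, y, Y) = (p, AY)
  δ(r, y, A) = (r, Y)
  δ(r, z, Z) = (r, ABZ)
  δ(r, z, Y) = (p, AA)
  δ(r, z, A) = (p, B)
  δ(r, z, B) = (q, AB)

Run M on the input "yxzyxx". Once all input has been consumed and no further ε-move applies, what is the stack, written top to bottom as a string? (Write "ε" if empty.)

(p, yxzyxx, Z)
  read y, top Z: go to r, push BAZ → (r, xzyxx, BAZ)
  read x, top B: go to r, push BB → (r, zyxx, BBAZ)
  read z, top B: go to q, push AB → (q, yxx, ABBAZ)
  read y, top A: go to q, push ε → (q, xx, BBAZ)
  ε-move, top B: go to p, push YB → (p, xx, YBBAZ)
  read x, top Y: go to q, push AY → (q, x, AYBBAZ)
  read x, top A: go to p, push AA → (p, ε, AAYBBAZ)
All input consumed in state p with stack AAYBBAZ.

AAYBBAZ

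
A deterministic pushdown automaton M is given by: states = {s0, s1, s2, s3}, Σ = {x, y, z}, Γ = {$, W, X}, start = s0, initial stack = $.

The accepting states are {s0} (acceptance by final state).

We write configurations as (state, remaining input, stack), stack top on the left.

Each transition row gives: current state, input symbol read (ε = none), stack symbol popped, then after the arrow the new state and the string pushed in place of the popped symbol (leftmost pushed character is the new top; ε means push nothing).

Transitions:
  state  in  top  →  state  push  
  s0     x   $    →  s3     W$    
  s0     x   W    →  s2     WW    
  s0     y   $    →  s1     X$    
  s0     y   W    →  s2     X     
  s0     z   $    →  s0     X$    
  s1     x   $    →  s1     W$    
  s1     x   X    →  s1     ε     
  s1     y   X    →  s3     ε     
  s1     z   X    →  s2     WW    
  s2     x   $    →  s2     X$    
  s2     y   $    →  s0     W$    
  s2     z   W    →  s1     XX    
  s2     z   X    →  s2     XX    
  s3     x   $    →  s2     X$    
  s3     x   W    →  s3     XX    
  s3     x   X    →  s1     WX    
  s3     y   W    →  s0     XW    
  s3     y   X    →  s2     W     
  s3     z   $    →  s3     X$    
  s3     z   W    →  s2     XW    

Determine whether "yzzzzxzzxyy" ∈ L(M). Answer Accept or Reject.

(s0, yzzzzxzzxyy, $)
  read y, top $: go to s1, push X$ → (s1, zzzzxzzxyy, X$)
  read z, top X: go to s2, push WW → (s2, zzzxzzxyy, WW$)
  read z, top W: go to s1, push XX → (s1, zzxzzxyy, XXW$)
  read z, top X: go to s2, push WW → (s2, zxzzxyy, WWXW$)
  read z, top W: go to s1, push XX → (s1, xzzxyy, XXWXW$)
  read x, top X: go to s1, push ε → (s1, zzxyy, XWXW$)
  read z, top X: go to s2, push WW → (s2, zxyy, WWWXW$)
  read z, top W: go to s1, push XX → (s1, xyy, XXWWXW$)
  read x, top X: go to s1, push ε → (s1, yy, XWWXW$)
  read y, top X: go to s3, push ε → (s3, y, WWXW$)
  read y, top W: go to s0, push XW → (s0, ε, XWWXW$)
All input consumed; state s0 ∈ F.

Accept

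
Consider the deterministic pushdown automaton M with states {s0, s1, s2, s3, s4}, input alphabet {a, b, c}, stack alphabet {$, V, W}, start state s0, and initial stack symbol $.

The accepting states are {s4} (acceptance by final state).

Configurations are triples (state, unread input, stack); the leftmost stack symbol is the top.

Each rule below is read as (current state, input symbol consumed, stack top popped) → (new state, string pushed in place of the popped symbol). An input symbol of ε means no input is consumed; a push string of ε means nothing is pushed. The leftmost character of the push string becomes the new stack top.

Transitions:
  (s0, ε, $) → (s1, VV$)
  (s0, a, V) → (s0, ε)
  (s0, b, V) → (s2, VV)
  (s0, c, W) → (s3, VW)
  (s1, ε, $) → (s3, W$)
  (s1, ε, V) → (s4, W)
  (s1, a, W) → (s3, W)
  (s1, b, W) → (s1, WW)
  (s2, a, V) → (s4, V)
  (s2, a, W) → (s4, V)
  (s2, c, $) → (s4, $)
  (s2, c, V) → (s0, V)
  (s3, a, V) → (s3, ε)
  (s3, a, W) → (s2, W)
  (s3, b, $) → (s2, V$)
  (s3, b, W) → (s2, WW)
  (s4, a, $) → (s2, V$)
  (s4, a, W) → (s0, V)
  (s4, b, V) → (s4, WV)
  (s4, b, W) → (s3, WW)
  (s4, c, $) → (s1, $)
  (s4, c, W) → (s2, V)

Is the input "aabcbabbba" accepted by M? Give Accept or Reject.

Accept

(s0, aabcbabbba, $) ⊢ (s1, aabcbabbba, VV$) ⊢ (s4, aabcbabbba, WV$) ⊢ (s0, abcbabbba, VV$) ⊢ (s0, bcbabbba, V$) ⊢ (s2, cbabbba, VV$) ⊢ (s0, babbba, VV$) ⊢ (s2, abbba, VVV$) ⊢ (s4, bbba, VVV$) ⊢ (s4, bba, WVVV$) ⊢ (s3, ba, WWVVV$) ⊢ (s2, a, WWWVVV$) ⊢ (s4, ε, VWWVVV$)
All input consumed; state s4 ∈ F.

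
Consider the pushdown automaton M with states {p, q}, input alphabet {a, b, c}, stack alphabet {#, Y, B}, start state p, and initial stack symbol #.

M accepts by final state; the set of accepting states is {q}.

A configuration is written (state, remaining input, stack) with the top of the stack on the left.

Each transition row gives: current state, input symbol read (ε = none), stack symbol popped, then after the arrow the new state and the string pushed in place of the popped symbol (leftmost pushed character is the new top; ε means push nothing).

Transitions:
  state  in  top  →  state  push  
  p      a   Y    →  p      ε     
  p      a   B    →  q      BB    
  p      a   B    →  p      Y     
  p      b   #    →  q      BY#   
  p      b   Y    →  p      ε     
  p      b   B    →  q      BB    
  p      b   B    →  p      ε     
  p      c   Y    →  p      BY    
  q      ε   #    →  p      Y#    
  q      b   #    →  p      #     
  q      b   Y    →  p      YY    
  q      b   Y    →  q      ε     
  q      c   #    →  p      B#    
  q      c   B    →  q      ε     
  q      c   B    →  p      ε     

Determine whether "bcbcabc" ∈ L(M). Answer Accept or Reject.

No computation consumes all input and reaches a final state.

Reject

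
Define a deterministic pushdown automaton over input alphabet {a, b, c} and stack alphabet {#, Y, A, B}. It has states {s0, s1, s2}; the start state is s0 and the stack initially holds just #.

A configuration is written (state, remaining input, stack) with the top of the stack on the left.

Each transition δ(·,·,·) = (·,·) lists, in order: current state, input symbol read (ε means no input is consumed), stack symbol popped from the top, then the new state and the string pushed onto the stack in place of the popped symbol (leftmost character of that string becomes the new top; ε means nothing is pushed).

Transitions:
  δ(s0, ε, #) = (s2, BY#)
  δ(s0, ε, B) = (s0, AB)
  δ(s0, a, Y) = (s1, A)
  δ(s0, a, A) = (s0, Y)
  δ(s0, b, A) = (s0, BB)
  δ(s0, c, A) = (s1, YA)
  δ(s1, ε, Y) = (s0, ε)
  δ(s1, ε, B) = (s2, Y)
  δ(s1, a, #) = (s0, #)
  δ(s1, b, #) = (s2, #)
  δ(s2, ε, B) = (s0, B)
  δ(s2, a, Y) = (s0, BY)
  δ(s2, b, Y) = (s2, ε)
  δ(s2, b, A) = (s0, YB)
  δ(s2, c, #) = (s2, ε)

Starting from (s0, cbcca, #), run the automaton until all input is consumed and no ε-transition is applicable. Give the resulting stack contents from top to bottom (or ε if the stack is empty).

YBBBY#

(s0, cbcca, #)
  ε-move, top #: go to s2, push BY# → (s2, cbcca, BY#)
  ε-move, top B: go to s0, push B → (s0, cbcca, BY#)
  ε-move, top B: go to s0, push AB → (s0, cbcca, ABY#)
  read c, top A: go to s1, push YA → (s1, bcca, YABY#)
  ε-move, top Y: go to s0, push ε → (s0, bcca, ABY#)
  read b, top A: go to s0, push BB → (s0, cca, BBBY#)
  ε-move, top B: go to s0, push AB → (s0, cca, ABBBY#)
  read c, top A: go to s1, push YA → (s1, ca, YABBBY#)
  ε-move, top Y: go to s0, push ε → (s0, ca, ABBBY#)
  read c, top A: go to s1, push YA → (s1, a, YABBBY#)
  ε-move, top Y: go to s0, push ε → (s0, a, ABBBY#)
  read a, top A: go to s0, push Y → (s0, ε, YBBBY#)
All input consumed in state s0 with stack YBBBY#.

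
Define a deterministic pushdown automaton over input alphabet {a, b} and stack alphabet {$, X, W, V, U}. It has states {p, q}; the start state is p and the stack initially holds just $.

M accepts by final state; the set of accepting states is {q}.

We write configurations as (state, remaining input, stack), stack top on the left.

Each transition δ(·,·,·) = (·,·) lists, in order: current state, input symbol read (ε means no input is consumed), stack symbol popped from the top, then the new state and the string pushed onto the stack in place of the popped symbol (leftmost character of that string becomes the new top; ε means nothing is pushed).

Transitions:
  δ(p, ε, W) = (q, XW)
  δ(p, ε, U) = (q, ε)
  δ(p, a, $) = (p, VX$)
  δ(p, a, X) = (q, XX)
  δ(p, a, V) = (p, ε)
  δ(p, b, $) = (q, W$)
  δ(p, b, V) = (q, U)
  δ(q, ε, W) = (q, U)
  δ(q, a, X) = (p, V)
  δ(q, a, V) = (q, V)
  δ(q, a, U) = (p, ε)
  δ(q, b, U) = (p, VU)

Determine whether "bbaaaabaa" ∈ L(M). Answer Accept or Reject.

Reject

(p, bbaaaabaa, $) ⊢ (q, baaaabaa, W$) ⊢ (q, baaaabaa, U$) ⊢ (p, aaaabaa, VU$) ⊢ (p, aaabaa, U$) ⊢ (q, aaabaa, $)
No transition applies at (q, aaabaa, $); input not fully consumed.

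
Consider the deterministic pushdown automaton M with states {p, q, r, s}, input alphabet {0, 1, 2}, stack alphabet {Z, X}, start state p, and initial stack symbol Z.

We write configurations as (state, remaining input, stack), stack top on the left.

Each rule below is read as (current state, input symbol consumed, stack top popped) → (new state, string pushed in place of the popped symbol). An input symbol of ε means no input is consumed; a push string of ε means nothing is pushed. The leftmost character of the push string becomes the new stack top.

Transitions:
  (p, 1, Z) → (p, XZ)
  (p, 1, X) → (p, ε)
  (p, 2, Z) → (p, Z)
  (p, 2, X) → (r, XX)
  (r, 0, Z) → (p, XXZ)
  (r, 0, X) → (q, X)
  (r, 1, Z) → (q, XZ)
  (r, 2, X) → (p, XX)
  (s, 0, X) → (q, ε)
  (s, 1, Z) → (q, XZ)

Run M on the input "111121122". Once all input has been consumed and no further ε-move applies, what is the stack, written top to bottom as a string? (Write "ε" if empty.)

Z

(p, 111121122, Z)
  read 1, top Z: go to p, push XZ → (p, 11121122, XZ)
  read 1, top X: go to p, push ε → (p, 1121122, Z)
  read 1, top Z: go to p, push XZ → (p, 121122, XZ)
  read 1, top X: go to p, push ε → (p, 21122, Z)
  read 2, top Z: go to p, push Z → (p, 1122, Z)
  read 1, top Z: go to p, push XZ → (p, 122, XZ)
  read 1, top X: go to p, push ε → (p, 22, Z)
  read 2, top Z: go to p, push Z → (p, 2, Z)
  read 2, top Z: go to p, push Z → (p, ε, Z)
All input consumed in state p with stack Z.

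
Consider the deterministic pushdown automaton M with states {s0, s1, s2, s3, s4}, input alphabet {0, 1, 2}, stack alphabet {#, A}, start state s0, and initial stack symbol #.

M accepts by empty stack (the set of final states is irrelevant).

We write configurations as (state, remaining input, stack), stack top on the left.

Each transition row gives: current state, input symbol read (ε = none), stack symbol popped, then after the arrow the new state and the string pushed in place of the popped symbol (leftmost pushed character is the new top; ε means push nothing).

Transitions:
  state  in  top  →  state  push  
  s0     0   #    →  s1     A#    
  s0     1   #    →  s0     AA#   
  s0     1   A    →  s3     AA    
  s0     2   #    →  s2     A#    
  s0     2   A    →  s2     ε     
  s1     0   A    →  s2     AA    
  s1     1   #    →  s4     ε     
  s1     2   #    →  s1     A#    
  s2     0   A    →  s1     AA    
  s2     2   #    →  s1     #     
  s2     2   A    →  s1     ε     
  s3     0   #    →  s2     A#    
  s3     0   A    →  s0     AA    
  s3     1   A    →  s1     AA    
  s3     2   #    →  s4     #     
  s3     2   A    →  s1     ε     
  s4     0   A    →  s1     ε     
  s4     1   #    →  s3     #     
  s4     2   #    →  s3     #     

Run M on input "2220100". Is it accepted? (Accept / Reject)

Reject

(s0, 2220100, #) ⊢ (s2, 220100, A#) ⊢ (s1, 20100, #) ⊢ (s1, 0100, A#) ⊢ (s2, 100, AA#)
No transition applies at (s2, 100, AA#); input not fully consumed.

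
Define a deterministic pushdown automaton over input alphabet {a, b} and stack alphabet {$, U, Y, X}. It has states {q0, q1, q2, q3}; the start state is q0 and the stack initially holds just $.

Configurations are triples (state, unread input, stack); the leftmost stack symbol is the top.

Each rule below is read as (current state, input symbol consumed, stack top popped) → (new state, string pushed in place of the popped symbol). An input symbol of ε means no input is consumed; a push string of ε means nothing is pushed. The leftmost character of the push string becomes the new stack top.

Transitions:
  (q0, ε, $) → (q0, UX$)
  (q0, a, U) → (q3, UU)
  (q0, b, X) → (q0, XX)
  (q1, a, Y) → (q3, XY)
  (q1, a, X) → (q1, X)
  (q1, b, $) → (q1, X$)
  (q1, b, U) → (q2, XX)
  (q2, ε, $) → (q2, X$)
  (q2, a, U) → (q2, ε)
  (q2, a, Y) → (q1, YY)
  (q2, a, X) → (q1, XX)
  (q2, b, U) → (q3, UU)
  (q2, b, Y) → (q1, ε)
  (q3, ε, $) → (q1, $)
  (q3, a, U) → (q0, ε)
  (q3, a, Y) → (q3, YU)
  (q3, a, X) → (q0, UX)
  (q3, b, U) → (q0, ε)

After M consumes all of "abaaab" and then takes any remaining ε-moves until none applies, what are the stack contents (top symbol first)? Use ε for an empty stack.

(q0, abaaab, $)
  ε-move, top $: go to q0, push UX$ → (q0, abaaab, UX$)
  read a, top U: go to q3, push UU → (q3, baaab, UUX$)
  read b, top U: go to q0, push ε → (q0, aaab, UX$)
  read a, top U: go to q3, push UU → (q3, aab, UUX$)
  read a, top U: go to q0, push ε → (q0, ab, UX$)
  read a, top U: go to q3, push UU → (q3, b, UUX$)
  read b, top U: go to q0, push ε → (q0, ε, UX$)
All input consumed in state q0 with stack UX$.

UX$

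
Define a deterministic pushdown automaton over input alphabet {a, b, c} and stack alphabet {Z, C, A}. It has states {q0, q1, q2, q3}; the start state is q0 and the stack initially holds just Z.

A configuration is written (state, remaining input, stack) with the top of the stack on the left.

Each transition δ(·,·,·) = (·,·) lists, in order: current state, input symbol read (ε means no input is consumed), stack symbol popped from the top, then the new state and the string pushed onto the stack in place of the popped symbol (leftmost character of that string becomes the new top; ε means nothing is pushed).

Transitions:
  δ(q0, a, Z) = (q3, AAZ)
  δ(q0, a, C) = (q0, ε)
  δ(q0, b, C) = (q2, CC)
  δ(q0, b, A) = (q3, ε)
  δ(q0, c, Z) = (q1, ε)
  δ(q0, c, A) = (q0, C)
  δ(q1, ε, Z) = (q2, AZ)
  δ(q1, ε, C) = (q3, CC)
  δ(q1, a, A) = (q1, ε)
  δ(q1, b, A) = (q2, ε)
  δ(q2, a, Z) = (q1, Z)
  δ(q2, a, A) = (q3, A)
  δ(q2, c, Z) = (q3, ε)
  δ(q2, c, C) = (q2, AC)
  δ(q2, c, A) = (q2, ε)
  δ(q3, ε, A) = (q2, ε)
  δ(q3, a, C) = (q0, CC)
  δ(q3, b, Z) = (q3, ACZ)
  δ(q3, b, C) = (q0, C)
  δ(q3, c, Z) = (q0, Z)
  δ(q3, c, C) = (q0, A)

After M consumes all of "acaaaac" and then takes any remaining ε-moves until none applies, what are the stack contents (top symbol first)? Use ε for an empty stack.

(q0, acaaaac, Z)
  read a, top Z: go to q3, push AAZ → (q3, caaaac, AAZ)
  ε-move, top A: go to q2, push ε → (q2, caaaac, AZ)
  read c, top A: go to q2, push ε → (q2, aaaac, Z)
  read a, top Z: go to q1, push Z → (q1, aaac, Z)
  ε-move, top Z: go to q2, push AZ → (q2, aaac, AZ)
  read a, top A: go to q3, push A → (q3, aac, AZ)
  ε-move, top A: go to q2, push ε → (q2, aac, Z)
  read a, top Z: go to q1, push Z → (q1, ac, Z)
  ε-move, top Z: go to q2, push AZ → (q2, ac, AZ)
  read a, top A: go to q3, push A → (q3, c, AZ)
  ε-move, top A: go to q2, push ε → (q2, c, Z)
  read c, top Z: go to q3, push ε → (q3, ε, ε)
All input consumed in state q3 with stack ε.

ε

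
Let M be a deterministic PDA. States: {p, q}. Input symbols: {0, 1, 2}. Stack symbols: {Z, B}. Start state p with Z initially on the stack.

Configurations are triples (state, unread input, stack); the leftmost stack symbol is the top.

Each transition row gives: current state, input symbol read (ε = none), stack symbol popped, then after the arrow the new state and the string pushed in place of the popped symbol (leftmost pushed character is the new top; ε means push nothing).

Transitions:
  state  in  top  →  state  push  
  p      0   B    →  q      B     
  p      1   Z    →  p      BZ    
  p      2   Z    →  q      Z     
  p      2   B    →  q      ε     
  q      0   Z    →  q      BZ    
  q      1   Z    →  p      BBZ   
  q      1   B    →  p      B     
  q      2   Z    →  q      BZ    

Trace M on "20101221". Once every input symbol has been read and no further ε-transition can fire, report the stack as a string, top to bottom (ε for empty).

(p, 20101221, Z) ⊢ (q, 0101221, Z) ⊢ (q, 101221, BZ) ⊢ (p, 01221, BZ) ⊢ (q, 1221, BZ) ⊢ (p, 221, BZ) ⊢ (q, 21, Z) ⊢ (q, 1, BZ) ⊢ (p, ε, BZ)
All input consumed in state p with stack BZ.

BZ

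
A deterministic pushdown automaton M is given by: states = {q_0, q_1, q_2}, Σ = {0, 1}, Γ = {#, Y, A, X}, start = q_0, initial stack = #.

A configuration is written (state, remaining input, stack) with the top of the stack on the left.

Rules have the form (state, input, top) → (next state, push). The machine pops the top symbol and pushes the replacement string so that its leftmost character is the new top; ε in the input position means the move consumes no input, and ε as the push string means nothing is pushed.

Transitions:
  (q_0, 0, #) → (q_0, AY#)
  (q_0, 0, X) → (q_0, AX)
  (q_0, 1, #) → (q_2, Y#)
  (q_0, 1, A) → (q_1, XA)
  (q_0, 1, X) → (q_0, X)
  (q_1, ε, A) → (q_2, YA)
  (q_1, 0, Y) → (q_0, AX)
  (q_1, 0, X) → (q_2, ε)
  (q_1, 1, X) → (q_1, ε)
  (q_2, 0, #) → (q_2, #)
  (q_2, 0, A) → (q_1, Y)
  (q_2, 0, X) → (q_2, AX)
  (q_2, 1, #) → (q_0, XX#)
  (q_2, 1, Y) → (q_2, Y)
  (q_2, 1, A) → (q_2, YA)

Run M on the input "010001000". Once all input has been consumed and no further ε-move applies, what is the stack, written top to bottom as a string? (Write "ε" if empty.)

(q_0, 010001000, #)
  read 0, top #: go to q_0, push AY# → (q_0, 10001000, AY#)
  read 1, top A: go to q_1, push XA → (q_1, 0001000, XAY#)
  read 0, top X: go to q_2, push ε → (q_2, 001000, AY#)
  read 0, top A: go to q_1, push Y → (q_1, 01000, YY#)
  read 0, top Y: go to q_0, push AX → (q_0, 1000, AXY#)
  read 1, top A: go to q_1, push XA → (q_1, 000, XAXY#)
  read 0, top X: go to q_2, push ε → (q_2, 00, AXY#)
  read 0, top A: go to q_1, push Y → (q_1, 0, YXY#)
  read 0, top Y: go to q_0, push AX → (q_0, ε, AXXY#)
All input consumed in state q_0 with stack AXXY#.

AXXY#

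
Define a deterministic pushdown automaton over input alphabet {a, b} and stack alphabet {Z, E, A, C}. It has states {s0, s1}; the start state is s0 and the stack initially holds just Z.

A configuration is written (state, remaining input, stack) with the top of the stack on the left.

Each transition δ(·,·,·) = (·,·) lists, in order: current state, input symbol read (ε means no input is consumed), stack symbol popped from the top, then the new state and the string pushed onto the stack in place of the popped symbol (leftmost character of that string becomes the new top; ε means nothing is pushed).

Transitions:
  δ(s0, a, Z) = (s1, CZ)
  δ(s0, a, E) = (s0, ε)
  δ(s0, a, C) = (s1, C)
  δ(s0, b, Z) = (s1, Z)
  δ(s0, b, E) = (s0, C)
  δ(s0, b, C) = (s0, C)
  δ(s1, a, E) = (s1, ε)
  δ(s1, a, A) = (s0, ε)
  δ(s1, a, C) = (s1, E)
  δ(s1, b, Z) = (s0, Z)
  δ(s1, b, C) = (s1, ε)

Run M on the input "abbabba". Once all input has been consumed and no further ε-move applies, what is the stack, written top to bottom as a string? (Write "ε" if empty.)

CZ

(s0, abbabba, Z) ⊢ (s1, bbabba, CZ) ⊢ (s1, babba, Z) ⊢ (s0, abba, Z) ⊢ (s1, bba, CZ) ⊢ (s1, ba, Z) ⊢ (s0, a, Z) ⊢ (s1, ε, CZ)
All input consumed in state s1 with stack CZ.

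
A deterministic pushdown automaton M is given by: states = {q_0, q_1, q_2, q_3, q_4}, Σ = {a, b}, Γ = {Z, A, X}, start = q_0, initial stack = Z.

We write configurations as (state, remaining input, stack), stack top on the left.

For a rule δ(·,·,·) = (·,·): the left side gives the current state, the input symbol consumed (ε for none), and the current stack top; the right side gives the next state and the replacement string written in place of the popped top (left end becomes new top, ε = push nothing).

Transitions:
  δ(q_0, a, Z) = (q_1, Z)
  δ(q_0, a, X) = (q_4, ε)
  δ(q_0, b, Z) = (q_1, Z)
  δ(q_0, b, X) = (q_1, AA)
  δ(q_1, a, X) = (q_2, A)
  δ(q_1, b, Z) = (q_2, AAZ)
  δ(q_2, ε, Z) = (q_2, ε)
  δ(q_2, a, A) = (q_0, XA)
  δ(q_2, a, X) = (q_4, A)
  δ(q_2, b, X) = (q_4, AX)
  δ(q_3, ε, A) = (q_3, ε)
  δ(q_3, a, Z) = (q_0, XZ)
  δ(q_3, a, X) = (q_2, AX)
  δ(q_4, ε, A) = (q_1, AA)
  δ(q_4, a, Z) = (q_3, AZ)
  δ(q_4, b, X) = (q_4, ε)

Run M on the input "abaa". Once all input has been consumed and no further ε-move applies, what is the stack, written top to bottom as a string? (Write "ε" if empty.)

(q_0, abaa, Z) ⊢ (q_1, baa, Z) ⊢ (q_2, aa, AAZ) ⊢ (q_0, a, XAAZ) ⊢ (q_4, ε, AAZ) ⊢ (q_1, ε, AAAZ)
All input consumed in state q_1 with stack AAAZ.

AAAZ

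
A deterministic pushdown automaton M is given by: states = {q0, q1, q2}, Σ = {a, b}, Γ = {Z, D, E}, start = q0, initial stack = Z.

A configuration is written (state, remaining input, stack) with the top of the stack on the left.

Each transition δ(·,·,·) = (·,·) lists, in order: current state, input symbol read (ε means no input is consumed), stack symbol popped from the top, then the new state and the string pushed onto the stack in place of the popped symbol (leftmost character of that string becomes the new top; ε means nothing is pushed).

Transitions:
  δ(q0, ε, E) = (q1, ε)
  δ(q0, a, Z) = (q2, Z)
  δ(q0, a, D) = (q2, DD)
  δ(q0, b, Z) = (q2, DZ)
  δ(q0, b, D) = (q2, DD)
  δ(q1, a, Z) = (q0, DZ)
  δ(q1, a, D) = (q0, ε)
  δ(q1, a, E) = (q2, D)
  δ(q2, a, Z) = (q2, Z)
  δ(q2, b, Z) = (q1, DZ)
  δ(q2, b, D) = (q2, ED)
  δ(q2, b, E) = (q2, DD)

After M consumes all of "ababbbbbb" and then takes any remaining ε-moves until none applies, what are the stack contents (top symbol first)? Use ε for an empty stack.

EDDDDDZ

(q0, ababbbbbb, Z)
  read a, top Z: go to q2, push Z → (q2, babbbbbb, Z)
  read b, top Z: go to q1, push DZ → (q1, abbbbbb, DZ)
  read a, top D: go to q0, push ε → (q0, bbbbbb, Z)
  read b, top Z: go to q2, push DZ → (q2, bbbbb, DZ)
  read b, top D: go to q2, push ED → (q2, bbbb, EDZ)
  read b, top E: go to q2, push DD → (q2, bbb, DDDZ)
  read b, top D: go to q2, push ED → (q2, bb, EDDDZ)
  read b, top E: go to q2, push DD → (q2, b, DDDDDZ)
  read b, top D: go to q2, push ED → (q2, ε, EDDDDDZ)
All input consumed in state q2 with stack EDDDDDZ.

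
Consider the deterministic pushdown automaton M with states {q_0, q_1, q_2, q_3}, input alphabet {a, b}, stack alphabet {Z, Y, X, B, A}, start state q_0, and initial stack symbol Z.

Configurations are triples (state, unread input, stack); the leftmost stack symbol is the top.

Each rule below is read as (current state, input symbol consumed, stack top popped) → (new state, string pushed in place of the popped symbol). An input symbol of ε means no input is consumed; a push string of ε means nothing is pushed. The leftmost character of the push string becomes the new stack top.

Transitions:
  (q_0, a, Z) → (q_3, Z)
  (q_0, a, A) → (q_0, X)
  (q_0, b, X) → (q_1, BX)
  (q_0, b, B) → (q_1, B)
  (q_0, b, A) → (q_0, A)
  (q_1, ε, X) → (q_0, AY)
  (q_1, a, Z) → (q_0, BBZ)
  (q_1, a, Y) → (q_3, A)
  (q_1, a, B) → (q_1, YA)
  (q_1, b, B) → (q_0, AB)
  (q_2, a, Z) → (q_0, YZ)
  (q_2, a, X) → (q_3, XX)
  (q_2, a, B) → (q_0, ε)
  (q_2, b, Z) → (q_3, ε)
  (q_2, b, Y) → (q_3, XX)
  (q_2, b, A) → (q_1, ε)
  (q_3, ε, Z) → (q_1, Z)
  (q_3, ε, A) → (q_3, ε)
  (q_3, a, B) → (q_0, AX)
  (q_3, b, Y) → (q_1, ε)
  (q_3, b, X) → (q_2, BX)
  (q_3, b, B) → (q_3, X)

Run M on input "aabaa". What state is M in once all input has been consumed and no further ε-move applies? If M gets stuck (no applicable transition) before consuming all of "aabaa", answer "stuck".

q_3

(q_0, aabaa, Z)
  read a, top Z: go to q_3, push Z → (q_3, abaa, Z)
  ε-move, top Z: go to q_1, push Z → (q_1, abaa, Z)
  read a, top Z: go to q_0, push BBZ → (q_0, baa, BBZ)
  read b, top B: go to q_1, push B → (q_1, aa, BBZ)
  read a, top B: go to q_1, push YA → (q_1, a, YABZ)
  read a, top Y: go to q_3, push A → (q_3, ε, AABZ)
  ε-move, top A: go to q_3, push ε → (q_3, ε, ABZ)
  ε-move, top A: go to q_3, push ε → (q_3, ε, BZ)
All input consumed; M is in state q_3.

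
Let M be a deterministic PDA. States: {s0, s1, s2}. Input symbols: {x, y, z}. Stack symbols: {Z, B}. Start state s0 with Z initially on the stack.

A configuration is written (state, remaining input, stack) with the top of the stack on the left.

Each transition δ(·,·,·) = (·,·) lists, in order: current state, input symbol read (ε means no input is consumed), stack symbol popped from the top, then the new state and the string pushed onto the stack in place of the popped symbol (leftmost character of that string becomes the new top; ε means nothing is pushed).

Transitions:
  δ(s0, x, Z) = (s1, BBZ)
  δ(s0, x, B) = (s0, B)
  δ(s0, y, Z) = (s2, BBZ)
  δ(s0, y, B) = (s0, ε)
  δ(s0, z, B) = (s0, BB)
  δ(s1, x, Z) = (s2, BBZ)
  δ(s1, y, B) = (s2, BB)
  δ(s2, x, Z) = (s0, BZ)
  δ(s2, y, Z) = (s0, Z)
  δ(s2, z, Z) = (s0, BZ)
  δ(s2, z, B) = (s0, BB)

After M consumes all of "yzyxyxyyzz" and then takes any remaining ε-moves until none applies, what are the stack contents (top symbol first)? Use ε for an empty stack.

(s0, yzyxyxyyzz, Z) ⊢ (s2, zyxyxyyzz, BBZ) ⊢ (s0, yxyxyyzz, BBBZ) ⊢ (s0, xyxyyzz, BBZ) ⊢ (s0, yxyyzz, BBZ) ⊢ (s0, xyyzz, BZ) ⊢ (s0, yyzz, BZ) ⊢ (s0, yzz, Z) ⊢ (s2, zz, BBZ) ⊢ (s0, z, BBBZ) ⊢ (s0, ε, BBBBZ)
All input consumed in state s0 with stack BBBBZ.

BBBBZ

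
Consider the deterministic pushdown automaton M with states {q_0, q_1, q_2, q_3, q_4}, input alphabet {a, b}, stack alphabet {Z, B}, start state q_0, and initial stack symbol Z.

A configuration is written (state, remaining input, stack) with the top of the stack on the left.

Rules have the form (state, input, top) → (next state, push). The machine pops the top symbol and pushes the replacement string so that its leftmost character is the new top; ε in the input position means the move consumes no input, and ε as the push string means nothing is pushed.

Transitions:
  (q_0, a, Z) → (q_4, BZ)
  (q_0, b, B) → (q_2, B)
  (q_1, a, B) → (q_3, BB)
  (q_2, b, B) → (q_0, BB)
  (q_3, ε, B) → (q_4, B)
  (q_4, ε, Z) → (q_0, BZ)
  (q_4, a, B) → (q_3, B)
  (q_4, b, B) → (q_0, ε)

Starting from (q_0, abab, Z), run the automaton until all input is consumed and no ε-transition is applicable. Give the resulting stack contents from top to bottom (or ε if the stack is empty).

(q_0, abab, Z) ⊢ (q_4, bab, BZ) ⊢ (q_0, ab, Z) ⊢ (q_4, b, BZ) ⊢ (q_0, ε, Z)
All input consumed in state q_0 with stack Z.

Z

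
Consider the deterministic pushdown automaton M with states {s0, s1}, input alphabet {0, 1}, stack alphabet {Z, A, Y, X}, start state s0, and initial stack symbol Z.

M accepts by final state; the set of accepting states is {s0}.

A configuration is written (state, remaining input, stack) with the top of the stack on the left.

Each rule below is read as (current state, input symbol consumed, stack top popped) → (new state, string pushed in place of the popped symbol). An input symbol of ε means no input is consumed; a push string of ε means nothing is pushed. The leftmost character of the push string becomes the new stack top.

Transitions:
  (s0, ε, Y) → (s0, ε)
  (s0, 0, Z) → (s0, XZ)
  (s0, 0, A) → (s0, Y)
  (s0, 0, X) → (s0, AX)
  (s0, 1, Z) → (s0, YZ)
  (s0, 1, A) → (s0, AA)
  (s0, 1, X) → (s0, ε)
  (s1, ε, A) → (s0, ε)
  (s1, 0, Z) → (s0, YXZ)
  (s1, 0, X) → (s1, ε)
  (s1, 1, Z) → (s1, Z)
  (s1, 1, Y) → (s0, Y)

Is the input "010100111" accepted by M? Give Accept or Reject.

(s0, 010100111, Z)
  read 0, top Z: go to s0, push XZ → (s0, 10100111, XZ)
  read 1, top X: go to s0, push ε → (s0, 0100111, Z)
  read 0, top Z: go to s0, push XZ → (s0, 100111, XZ)
  read 1, top X: go to s0, push ε → (s0, 00111, Z)
  read 0, top Z: go to s0, push XZ → (s0, 0111, XZ)
  read 0, top X: go to s0, push AX → (s0, 111, AXZ)
  read 1, top A: go to s0, push AA → (s0, 11, AAXZ)
  read 1, top A: go to s0, push AA → (s0, 1, AAAXZ)
  read 1, top A: go to s0, push AA → (s0, ε, AAAAXZ)
All input consumed; state s0 ∈ F.

Accept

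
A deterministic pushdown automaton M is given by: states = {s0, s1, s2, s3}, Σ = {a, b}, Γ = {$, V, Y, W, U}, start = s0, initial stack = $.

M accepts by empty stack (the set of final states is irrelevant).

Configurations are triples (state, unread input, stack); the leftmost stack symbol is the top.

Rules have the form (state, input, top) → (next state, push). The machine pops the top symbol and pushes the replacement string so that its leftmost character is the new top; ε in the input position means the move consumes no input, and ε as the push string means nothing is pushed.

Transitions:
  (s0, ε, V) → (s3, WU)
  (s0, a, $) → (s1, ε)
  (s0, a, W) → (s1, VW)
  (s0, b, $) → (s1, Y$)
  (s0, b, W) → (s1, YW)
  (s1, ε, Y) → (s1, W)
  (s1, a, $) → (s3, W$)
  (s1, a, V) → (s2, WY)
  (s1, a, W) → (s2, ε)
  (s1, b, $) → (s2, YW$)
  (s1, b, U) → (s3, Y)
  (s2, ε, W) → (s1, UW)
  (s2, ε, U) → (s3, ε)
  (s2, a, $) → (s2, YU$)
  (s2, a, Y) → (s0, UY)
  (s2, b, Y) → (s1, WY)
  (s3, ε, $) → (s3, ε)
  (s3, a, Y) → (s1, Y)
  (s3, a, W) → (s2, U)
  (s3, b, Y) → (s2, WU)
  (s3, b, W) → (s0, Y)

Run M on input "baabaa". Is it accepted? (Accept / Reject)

Reject

(s0, baabaa, $) ⊢ (s1, aabaa, Y$) ⊢ (s1, aabaa, W$) ⊢ (s2, abaa, $) ⊢ (s2, baa, YU$) ⊢ (s1, aa, WYU$) ⊢ (s2, a, YU$) ⊢ (s0, ε, UYU$)
All input consumed; stack is UYU$, not empty, and no further ε-move applies.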